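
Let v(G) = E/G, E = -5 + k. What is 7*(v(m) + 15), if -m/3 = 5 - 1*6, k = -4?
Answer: 84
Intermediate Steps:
E = -9 (E = -5 - 4 = -9)
m = 3 (m = -3*(5 - 1*6) = -3*(5 - 6) = -3*(-1) = 3)
v(G) = -9/G
7*(v(m) + 15) = 7*(-9/3 + 15) = 7*(-9*1/3 + 15) = 7*(-3 + 15) = 7*12 = 84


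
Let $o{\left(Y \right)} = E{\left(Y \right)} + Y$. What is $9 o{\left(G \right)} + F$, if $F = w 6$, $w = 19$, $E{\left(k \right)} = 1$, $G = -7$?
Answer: $60$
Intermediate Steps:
$o{\left(Y \right)} = 1 + Y$
$F = 114$ ($F = 19 \cdot 6 = 114$)
$9 o{\left(G \right)} + F = 9 \left(1 - 7\right) + 114 = 9 \left(-6\right) + 114 = -54 + 114 = 60$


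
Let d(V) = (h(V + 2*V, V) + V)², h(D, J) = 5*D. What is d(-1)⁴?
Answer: 4294967296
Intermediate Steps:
d(V) = 256*V² (d(V) = (5*(V + 2*V) + V)² = (5*(3*V) + V)² = (15*V + V)² = (16*V)² = 256*V²)
d(-1)⁴ = (256*(-1)²)⁴ = (256*1)⁴ = 256⁴ = 4294967296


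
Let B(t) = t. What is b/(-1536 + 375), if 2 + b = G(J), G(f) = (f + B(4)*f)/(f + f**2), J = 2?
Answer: 1/3483 ≈ 0.00028711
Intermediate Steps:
G(f) = 5*f/(f + f**2) (G(f) = (f + 4*f)/(f + f**2) = (5*f)/(f + f**2) = 5*f/(f + f**2))
b = -1/3 (b = -2 + 5/(1 + 2) = -2 + 5/3 = -1/3 ≈ -0.33333)
b/(-1536 + 375) = -1/(3*(-1536 + 375)) = -1/3/(-1161) = -1/3*(-1/1161) = 1/3483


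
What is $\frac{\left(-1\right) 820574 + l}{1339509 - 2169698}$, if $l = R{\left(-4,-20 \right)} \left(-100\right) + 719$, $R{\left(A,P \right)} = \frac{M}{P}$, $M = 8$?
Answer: $\frac{819815}{830189} \approx 0.9875$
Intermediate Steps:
$R{\left(A,P \right)} = \frac{8}{P}$
$l = 759$ ($l = \frac{8}{-20} \left(-100\right) + 719 = 8 \left(- \frac{1}{20}\right) \left(-100\right) + 719 = \left(- \frac{2}{5}\right) \left(-100\right) + 719 = 40 + 719 = 759$)
$\frac{\left(-1\right) 820574 + l}{1339509 - 2169698} = \frac{\left(-1\right) 820574 + 759}{1339509 - 2169698} = \frac{-820574 + 759}{-830189} = \left(-819815\right) \left(- \frac{1}{830189}\right) = \frac{819815}{830189}$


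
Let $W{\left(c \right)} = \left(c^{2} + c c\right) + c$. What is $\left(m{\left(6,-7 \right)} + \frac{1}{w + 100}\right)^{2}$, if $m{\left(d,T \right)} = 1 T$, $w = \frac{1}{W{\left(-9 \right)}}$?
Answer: $\frac{11439158116}{234120601} \approx 48.86$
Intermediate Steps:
$W{\left(c \right)} = c + 2 c^{2}$ ($W{\left(c \right)} = \left(c^{2} + c^{2}\right) + c = 2 c^{2} + c = c + 2 c^{2}$)
$w = \frac{1}{153}$ ($w = \frac{1}{\left(-9\right) \left(1 + 2 \left(-9\right)\right)} = \frac{1}{\left(-9\right) \left(1 - 18\right)} = \frac{1}{\left(-9\right) \left(-17\right)} = \frac{1}{153} \approx 0.0065359$)
$m{\left(d,T \right)} = T$
$\left(m{\left(6,-7 \right)} + \frac{1}{w + 100}\right)^{2} = \left(-7 + \frac{1}{\frac{1}{153} + 100}\right)^{2} = \left(-7 + \frac{1}{\frac{15301}{153}}\right)^{2} = \left(-7 + \frac{153}{15301}\right)^{2} = \left(- \frac{106954}{15301}\right)^{2} = \frac{11439158116}{234120601}$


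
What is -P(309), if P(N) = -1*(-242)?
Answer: -242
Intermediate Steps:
P(N) = 242
-P(309) = -1*242 = -242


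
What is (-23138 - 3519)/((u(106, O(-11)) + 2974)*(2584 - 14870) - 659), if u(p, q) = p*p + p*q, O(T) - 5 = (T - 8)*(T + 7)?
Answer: 26657/280072315 ≈ 9.5179e-5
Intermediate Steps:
O(T) = 5 + (-8 + T)*(7 + T) (O(T) = 5 + (T - 8)*(T + 7) = 5 + (-8 + T)*(7 + T))
u(p, q) = p² + p*q
(-23138 - 3519)/((u(106, O(-11)) + 2974)*(2584 - 14870) - 659) = (-23138 - 3519)/((106*(106 + (-51 + (-11)² - 1*(-11))) + 2974)*(2584 - 14870) - 659) = -26657/((106*(106 + (-51 + 121 + 11)) + 2974)*(-12286) - 659) = -26657/((106*(106 + 81) + 2974)*(-12286) - 659) = -26657/((106*187 + 2974)*(-12286) - 659) = -26657/((19822 + 2974)*(-12286) - 659) = -26657/(22796*(-12286) - 659) = -26657/(-280071656 - 659) = -26657/(-280072315) = -26657*(-1/280072315) = 26657/280072315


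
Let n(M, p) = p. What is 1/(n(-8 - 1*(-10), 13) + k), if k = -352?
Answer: -1/339 ≈ -0.0029499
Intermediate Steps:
1/(n(-8 - 1*(-10), 13) + k) = 1/(13 - 352) = 1/(-339) = -1/339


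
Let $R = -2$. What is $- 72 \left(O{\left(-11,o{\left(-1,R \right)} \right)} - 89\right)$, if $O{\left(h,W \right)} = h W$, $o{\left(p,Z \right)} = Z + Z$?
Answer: $3240$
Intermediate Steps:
$o{\left(p,Z \right)} = 2 Z$
$O{\left(h,W \right)} = W h$
$- 72 \left(O{\left(-11,o{\left(-1,R \right)} \right)} - 89\right) = - 72 \left(2 \left(-2\right) \left(-11\right) - 89\right) = - 72 \left(\left(-4\right) \left(-11\right) - 89\right) = - 72 \left(44 - 89\right) = \left(-72\right) \left(-45\right) = 3240$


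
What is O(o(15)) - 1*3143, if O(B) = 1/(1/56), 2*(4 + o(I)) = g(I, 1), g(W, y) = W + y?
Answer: -3087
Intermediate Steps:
o(I) = -7/2 + I/2 (o(I) = -4 + (I + 1)/2 = -4 + (1 + I)/2 = -4 + (1/2 + I/2) = -7/2 + I/2)
O(B) = 56 (O(B) = 1/(1/56) = 56)
O(o(15)) - 1*3143 = 56 - 1*3143 = 56 - 3143 = -3087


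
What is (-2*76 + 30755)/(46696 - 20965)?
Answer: 10201/8577 ≈ 1.1893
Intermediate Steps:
(-2*76 + 30755)/(46696 - 20965) = (-152 + 30755)/25731 = 30603*(1/25731) = 10201/8577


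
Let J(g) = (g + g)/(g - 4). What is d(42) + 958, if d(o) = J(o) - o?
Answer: 17446/19 ≈ 918.21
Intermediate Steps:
J(g) = 2*g/(-4 + g) (J(g) = (2*g)/(-4 + g) = 2*g/(-4 + g))
d(o) = -o + 2*o/(-4 + o) (d(o) = 2*o/(-4 + o) - o = -o + 2*o/(-4 + o))
d(42) + 958 = 42*(6 - 1*42)/(-4 + 42) + 958 = 42*(6 - 42)/38 + 958 = 42*(1/38)*(-36) + 958 = -756/19 + 958 = 17446/19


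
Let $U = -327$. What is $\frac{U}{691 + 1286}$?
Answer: $- \frac{109}{659} \approx -0.1654$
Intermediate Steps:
$\frac{U}{691 + 1286} = - \frac{327}{691 + 1286} = - \frac{327}{1977} = \left(-327\right) \frac{1}{1977} = - \frac{109}{659}$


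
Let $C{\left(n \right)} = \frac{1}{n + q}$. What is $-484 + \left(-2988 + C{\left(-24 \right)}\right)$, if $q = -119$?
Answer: $- \frac{496497}{143} \approx -3472.0$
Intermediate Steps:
$C{\left(n \right)} = \frac{1}{-119 + n}$ ($C{\left(n \right)} = \frac{1}{n - 119} = \frac{1}{-119 + n}$)
$-484 + \left(-2988 + C{\left(-24 \right)}\right) = -484 - \left(2988 - \frac{1}{-119 - 24}\right) = -484 - \left(2988 - \frac{1}{-143}\right) = -484 - \frac{427285}{143} = - \frac{496497}{143}$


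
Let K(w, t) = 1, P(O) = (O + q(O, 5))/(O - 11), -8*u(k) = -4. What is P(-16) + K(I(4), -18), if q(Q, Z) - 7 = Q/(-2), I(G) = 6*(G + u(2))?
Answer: 28/27 ≈ 1.0370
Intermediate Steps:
u(k) = ½ (u(k) = -⅛*(-4) = ½)
I(G) = 3 + 6*G (I(G) = 6*(G + ½) = 6*(½ + G) = 3 + 6*G)
q(Q, Z) = 7 - Q/2 (q(Q, Z) = 7 + Q/(-2) = 7 + Q*(-½) = 7 - Q/2)
P(O) = (7 + O/2)/(-11 + O) (P(O) = (O + (7 - O/2))/(O - 11) = (7 + O/2)/(-11 + O))
P(-16) + K(I(4), -18) = (14 - 16)/(2*(-11 - 16)) + 1 = (½)*(-2)/(-27) + 1 = (½)*(-1/27)*(-2) + 1 = 1/27 + 1 = 28/27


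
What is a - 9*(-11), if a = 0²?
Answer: 99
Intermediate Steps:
a = 0
a - 9*(-11) = 0 - 9*(-11) = 0 + 99 = 99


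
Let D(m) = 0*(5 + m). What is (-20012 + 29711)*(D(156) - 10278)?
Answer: -99686322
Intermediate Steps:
D(m) = 0
(-20012 + 29711)*(D(156) - 10278) = (-20012 + 29711)*(0 - 10278) = 9699*(-10278) = -99686322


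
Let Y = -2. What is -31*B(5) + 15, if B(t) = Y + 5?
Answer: -78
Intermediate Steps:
B(t) = 3 (B(t) = -2 + 5 = 3)
-31*B(5) + 15 = -31*3 + 15 = -93 + 15 = -78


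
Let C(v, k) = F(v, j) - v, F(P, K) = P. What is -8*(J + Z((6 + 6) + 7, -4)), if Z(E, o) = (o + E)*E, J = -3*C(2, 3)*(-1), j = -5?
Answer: -2280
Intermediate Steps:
C(v, k) = 0 (C(v, k) = v - v = 0)
J = 0 (J = -3*0*(-1) = 0*(-1) = 0)
Z(E, o) = E*(E + o) (Z(E, o) = (E + o)*E = E*(E + o))
-8*(J + Z((6 + 6) + 7, -4)) = -8*(0 + ((6 + 6) + 7)*(((6 + 6) + 7) - 4)) = -8*(0 + (12 + 7)*((12 + 7) - 4)) = -8*(0 + 19*(19 - 4)) = -8*(0 + 19*15) = -8*(0 + 285) = -8*285 = -2280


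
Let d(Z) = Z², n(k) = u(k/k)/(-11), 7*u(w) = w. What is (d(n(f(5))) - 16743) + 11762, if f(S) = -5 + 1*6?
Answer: -29532348/5929 ≈ -4981.0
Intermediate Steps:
u(w) = w/7
f(S) = 1 (f(S) = -5 + 6 = 1)
n(k) = -1/77 (n(k) = ((k/k)/7)/(-11) = ((⅐)*1)*(-1/11) = (⅐)*(-1/11) = -1/77)
(d(n(f(5))) - 16743) + 11762 = ((-1/77)² - 16743) + 11762 = (1/5929 - 16743) + 11762 = -99269246/5929 + 11762 = -29532348/5929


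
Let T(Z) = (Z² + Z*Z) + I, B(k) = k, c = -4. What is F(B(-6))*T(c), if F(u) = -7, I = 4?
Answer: -252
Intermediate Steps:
T(Z) = 4 + 2*Z² (T(Z) = (Z² + Z*Z) + 4 = (Z² + Z²) + 4 = 2*Z² + 4 = 4 + 2*Z²)
F(B(-6))*T(c) = -7*(4 + 2*(-4)²) = -7*(4 + 2*16) = -7*(4 + 32) = -7*36 = -252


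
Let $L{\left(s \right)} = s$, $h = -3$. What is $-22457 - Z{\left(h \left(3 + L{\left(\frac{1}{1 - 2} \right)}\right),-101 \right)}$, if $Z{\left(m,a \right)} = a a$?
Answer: $-32658$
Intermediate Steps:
$Z{\left(m,a \right)} = a^{2}$
$-22457 - Z{\left(h \left(3 + L{\left(\frac{1}{1 - 2} \right)}\right),-101 \right)} = -22457 - \left(-101\right)^{2} = -22457 - 10201 = -32658$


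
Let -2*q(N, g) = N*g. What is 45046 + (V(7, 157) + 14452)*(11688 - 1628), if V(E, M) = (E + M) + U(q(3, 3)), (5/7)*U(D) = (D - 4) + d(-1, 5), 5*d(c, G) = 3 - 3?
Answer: 146962292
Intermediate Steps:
q(N, g) = -N*g/2
d(c, G) = 0 (d(c, G) = (3 - 3)/5 = (⅕)*0 = 0)
U(D) = -28/5 + 7*D/5 (U(D) = 7*((D - 4) + 0)/5 = 7*((-4 + D) + 0)/5 = 7*(-4 + D)/5 = -28/5 + 7*D/5)
V(E, M) = -119/10 + E + M (V(E, M) = (E + M) + (-28/5 + 7*(-½*3*3)/5) = (E + M) + (-28/5 + (7/5)*(-9/2)) = (E + M) + (-28/5 - 63/10) = (E + M) - 119/10 = -119/10 + E + M)
45046 + (V(7, 157) + 14452)*(11688 - 1628) = 45046 + ((-119/10 + 7 + 157) + 14452)*(11688 - 1628) = 45046 + (1521/10 + 14452)*10060 = 45046 + (146041/10)*10060 = 45046 + 146917246 = 146962292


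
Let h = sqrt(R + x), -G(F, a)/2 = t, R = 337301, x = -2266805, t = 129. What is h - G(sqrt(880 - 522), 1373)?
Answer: 258 + 4*I*sqrt(120594) ≈ 258.0 + 1389.1*I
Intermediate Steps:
G(F, a) = -258 (G(F, a) = -2*129 = -258)
h = 4*I*sqrt(120594) (h = sqrt(337301 - 2266805) = sqrt(-1929504) = 4*I*sqrt(120594) ≈ 1389.1*I)
h - G(sqrt(880 - 522), 1373) = 4*I*sqrt(120594) - 1*(-258) = 4*I*sqrt(120594) + 258 = 258 + 4*I*sqrt(120594)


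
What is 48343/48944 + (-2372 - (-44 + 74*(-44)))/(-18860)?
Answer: 9416619/10033520 ≈ 0.93852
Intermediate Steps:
48343/48944 + (-2372 - (-44 + 74*(-44)))/(-18860) = 48343*(1/48944) + (-2372 - (-44 - 3256))*(-1/18860) = 48343/48944 + (-2372 - 1*(-3300))*(-1/18860) = 48343/48944 + (-2372 + 3300)*(-1/18860) = 48343/48944 + 928*(-1/18860) = 48343/48944 - 232/4715 = 9416619/10033520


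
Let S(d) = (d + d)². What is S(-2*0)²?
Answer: 0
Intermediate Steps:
S(d) = 4*d² (S(d) = (2*d)² = 4*d²)
S(-2*0)² = (4*(-2*0)²)² = (4*0²)² = (4*0)² = 0² = 0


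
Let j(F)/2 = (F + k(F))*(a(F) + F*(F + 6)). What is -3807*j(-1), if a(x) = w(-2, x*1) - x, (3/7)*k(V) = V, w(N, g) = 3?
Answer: -25380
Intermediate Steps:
k(V) = 7*V/3
a(x) = 3 - x
j(F) = 20*F*(3 - F + F*(6 + F))/3 (j(F) = 2*((F + 7*F/3)*((3 - F) + F*(F + 6))) = 2*((10*F/3)*((3 - F) + F*(6 + F))) = 2*((10*F/3)*(3 - F + F*(6 + F))) = 2*(10*F*(3 - F + F*(6 + F))/3) = 20*F*(3 - F + F*(6 + F))/3)
-3807*j(-1) = -25380*(-1)*(3 + (-1)² + 5*(-1)) = -25380*(-1)*(3 + 1 - 5) = -25380*(-1)*(-1) = -3807*20/3 = -25380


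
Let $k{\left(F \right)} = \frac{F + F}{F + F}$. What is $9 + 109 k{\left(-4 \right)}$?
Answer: $118$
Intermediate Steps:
$k{\left(F \right)} = 1$ ($k{\left(F \right)} = \frac{2 F}{2 F} = 2 F \frac{1}{2 F} = 1$)
$9 + 109 k{\left(-4 \right)} = 9 + 109 \cdot 1 = 9 + 109 = 118$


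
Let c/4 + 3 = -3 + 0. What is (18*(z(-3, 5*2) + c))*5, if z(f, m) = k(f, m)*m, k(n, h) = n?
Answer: -4860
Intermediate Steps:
z(f, m) = f*m
c = -24 (c = -12 + 4*(-3 + 0) = -12 + 4*(-3) = -12 - 12 = -24)
(18*(z(-3, 5*2) + c))*5 = (18*(-15*2 - 24))*5 = (18*(-3*10 - 24))*5 = (18*(-30 - 24))*5 = (18*(-54))*5 = -972*5 = -4860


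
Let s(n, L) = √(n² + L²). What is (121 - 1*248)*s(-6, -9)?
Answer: -381*√13 ≈ -1373.7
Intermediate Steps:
s(n, L) = √(L² + n²)
(121 - 1*248)*s(-6, -9) = (121 - 1*248)*√((-9)² + (-6)²) = (121 - 248)*√(81 + 36) = -381*√13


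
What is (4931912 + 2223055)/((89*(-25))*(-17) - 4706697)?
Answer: -7154967/4668872 ≈ -1.5325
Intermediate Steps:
(4931912 + 2223055)/((89*(-25))*(-17) - 4706697) = 7154967/(-2225*(-17) - 4706697) = 7154967/(37825 - 4706697) = 7154967/(-4668872) = 7154967*(-1/4668872) = -7154967/4668872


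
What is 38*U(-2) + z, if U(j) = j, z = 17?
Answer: -59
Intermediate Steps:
38*U(-2) + z = 38*(-2) + 17 = -76 + 17 = -59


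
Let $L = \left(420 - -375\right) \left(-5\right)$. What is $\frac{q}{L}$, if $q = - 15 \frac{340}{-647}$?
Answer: $- \frac{68}{34291} \approx -0.001983$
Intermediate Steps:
$q = \frac{5100}{647}$ ($q = - 15 \cdot 340 \left(- \frac{1}{647}\right) = \left(-15\right) \left(- \frac{340}{647}\right) = \frac{5100}{647} \approx 7.8825$)
$L = -3975$ ($L = \left(420 + 375\right) \left(-5\right) = 795 \left(-5\right) = -3975$)
$\frac{q}{L} = \frac{5100}{647 \left(-3975\right)} = \frac{5100}{647} \left(- \frac{1}{3975}\right) = - \frac{68}{34291}$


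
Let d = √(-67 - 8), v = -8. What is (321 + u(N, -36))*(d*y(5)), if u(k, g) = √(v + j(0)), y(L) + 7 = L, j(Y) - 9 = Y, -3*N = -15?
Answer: -3220*I*√3 ≈ -5577.2*I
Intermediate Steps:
N = 5 (N = -⅓*(-15) = 5)
j(Y) = 9 + Y
d = 5*I*√3 (d = √(-75) = 5*I*√3 ≈ 8.6602*I)
y(L) = -7 + L
u(k, g) = 1 (u(k, g) = √(-8 + (9 + 0)) = √(-8 + 9) = √1 = 1)
(321 + u(N, -36))*(d*y(5)) = (321 + 1)*((5*I*√3)*(-7 + 5)) = 322*((5*I*√3)*(-2)) = 322*(-10*I*√3) = -3220*I*√3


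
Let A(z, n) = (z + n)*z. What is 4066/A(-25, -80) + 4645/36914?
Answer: 162285449/96899250 ≈ 1.6748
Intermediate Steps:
A(z, n) = z*(n + z) (A(z, n) = (n + z)*z = z*(n + z))
4066/A(-25, -80) + 4645/36914 = 4066/((-25*(-80 - 25))) + 4645/36914 = 4066/((-25*(-105))) + 4645*(1/36914) = 4066/2625 + 4645/36914 = 162285449/96899250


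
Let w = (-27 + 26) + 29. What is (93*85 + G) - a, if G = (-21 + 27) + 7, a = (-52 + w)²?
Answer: 7342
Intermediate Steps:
w = 28 (w = -1 + 29 = 28)
a = 576 (a = (-52 + 28)² = (-24)² = 576)
G = 13 (G = 6 + 7 = 13)
(93*85 + G) - a = (93*85 + 13) - 1*576 = (7905 + 13) - 576 = 7918 - 576 = 7342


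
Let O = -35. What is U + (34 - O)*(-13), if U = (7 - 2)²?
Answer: -872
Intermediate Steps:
U = 25 (U = 5² = 25)
U + (34 - O)*(-13) = 25 + (34 - 1*(-35))*(-13) = 25 + (34 + 35)*(-13) = 25 + 69*(-13) = 25 - 897 = -872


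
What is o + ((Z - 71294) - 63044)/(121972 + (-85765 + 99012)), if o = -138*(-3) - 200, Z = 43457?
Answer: 4120855/19317 ≈ 213.33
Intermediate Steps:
o = 214 (o = 414 - 200 = 214)
o + ((Z - 71294) - 63044)/(121972 + (-85765 + 99012)) = 214 + ((43457 - 71294) - 63044)/(121972 + (-85765 + 99012)) = 214 + (-27837 - 63044)/(121972 + 13247) = 214 - 90881/135219 = 214 - 90881*1/135219 = 214 - 12983/19317 = 4120855/19317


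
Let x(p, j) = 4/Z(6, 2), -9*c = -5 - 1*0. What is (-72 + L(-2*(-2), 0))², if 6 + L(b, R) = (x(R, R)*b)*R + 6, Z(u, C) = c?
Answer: 5184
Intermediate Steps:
c = 5/9 (c = -(-5 - 1*0)/9 = -(-5 + 0)/9 = -⅑*(-5) = 5/9 ≈ 0.55556)
Z(u, C) = 5/9
x(p, j) = 36/5 (x(p, j) = 4/(5/9) = 4*(9/5) = 36/5)
L(b, R) = 36*R*b/5 (L(b, R) = -6 + ((36*b/5)*R + 6) = -6 + (36*R*b/5 + 6) = -6 + (6 + 36*R*b/5) = 36*R*b/5)
(-72 + L(-2*(-2), 0))² = (-72 + (36/5)*0*(-2*(-2)))² = (-72 + (36/5)*0*4)² = (-72 + 0)² = (-72)² = 5184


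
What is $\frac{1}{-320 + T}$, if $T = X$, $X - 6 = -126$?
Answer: $- \frac{1}{440} \approx -0.0022727$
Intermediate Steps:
$X = -120$ ($X = 6 - 126 = -120$)
$T = -120$
$\frac{1}{-320 + T} = \frac{1}{-320 - 120} = \frac{1}{-440} = - \frac{1}{440}$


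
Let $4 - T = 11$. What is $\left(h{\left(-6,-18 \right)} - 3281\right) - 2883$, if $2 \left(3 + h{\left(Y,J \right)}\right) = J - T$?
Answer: $- \frac{12345}{2} \approx -6172.5$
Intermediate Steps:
$T = -7$ ($T = 4 - 11 = -7$)
$h{\left(Y,J \right)} = \frac{1}{2} + \frac{J}{2}$ ($h{\left(Y,J \right)} = -3 + \frac{J - -7}{2} = -3 + \frac{J + 7}{2} = -3 + \frac{7 + J}{2} = -3 + \left(\frac{7}{2} + \frac{J}{2}\right) = \frac{1}{2} + \frac{J}{2}$)
$\left(h{\left(-6,-18 \right)} - 3281\right) - 2883 = \left(\left(\frac{1}{2} + \frac{1}{2} \left(-18\right)\right) - 3281\right) - 2883 = \left(\left(\frac{1}{2} - 9\right) - 3281\right) - 2883 = \left(- \frac{17}{2} - 3281\right) - 2883 = - \frac{6579}{2} - 2883 = - \frac{12345}{2}$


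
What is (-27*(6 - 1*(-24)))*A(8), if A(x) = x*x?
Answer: -51840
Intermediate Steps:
A(x) = x²
(-27*(6 - 1*(-24)))*A(8) = -27*(6 - 1*(-24))*8² = -27*(6 + 24)*64 = -27*30*64 = -810*64 = -51840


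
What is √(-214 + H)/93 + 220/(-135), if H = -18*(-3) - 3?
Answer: -44/27 + I*√163/93 ≈ -1.6296 + 0.13728*I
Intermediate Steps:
H = 51 (H = -3*(-18) - 3 = 54 - 3 = 51)
√(-214 + H)/93 + 220/(-135) = √(-214 + 51)/93 + 220/(-135) = √(-163)*(1/93) + 220*(-1/135) = (I*√163)*(1/93) - 44/27 = I*√163/93 - 44/27 = -44/27 + I*√163/93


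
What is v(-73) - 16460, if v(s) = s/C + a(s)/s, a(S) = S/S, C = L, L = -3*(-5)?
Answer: -18029044/1095 ≈ -16465.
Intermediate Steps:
L = 15
C = 15
a(S) = 1
v(s) = 1/s + s/15 (v(s) = s/15 + 1/s = 1/s + s/15)
v(-73) - 16460 = (1/(-73) + (1/15)*(-73)) - 16460 = (-1/73 - 73/15) - 16460 = -5344/1095 - 16460 = -18029044/1095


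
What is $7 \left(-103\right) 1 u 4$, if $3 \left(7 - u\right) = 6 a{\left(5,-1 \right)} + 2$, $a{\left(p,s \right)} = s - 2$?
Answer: $- \frac{106708}{3} \approx -35569.0$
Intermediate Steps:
$a{\left(p,s \right)} = -2 + s$ ($a{\left(p,s \right)} = s - 2 = -2 + s$)
$u = \frac{37}{3}$ ($u = 7 - \frac{6 \left(-2 - 1\right) + 2}{3} = 7 - \frac{6 \left(-3\right) + 2}{3} = 7 - \frac{-18 + 2}{3} = 7 - - \frac{16}{3} = 7 + \frac{16}{3} = \frac{37}{3} \approx 12.333$)
$7 \left(-103\right) 1 u 4 = 7 \left(-103\right) 1 \cdot \frac{37}{3} \cdot 4 = - 721 \cdot \frac{37}{3} \cdot 4 = \left(-721\right) \frac{148}{3} = - \frac{106708}{3}$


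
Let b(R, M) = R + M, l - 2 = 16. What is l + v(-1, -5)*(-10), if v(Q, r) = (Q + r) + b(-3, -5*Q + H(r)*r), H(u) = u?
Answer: -192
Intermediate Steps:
l = 18 (l = 2 + 16 = 18)
b(R, M) = M + R
v(Q, r) = -3 + r + r**2 - 4*Q (v(Q, r) = (Q + r) + ((-5*Q + r*r) - 3) = (Q + r) + ((-5*Q + r**2) - 3) = (Q + r) + ((r**2 - 5*Q) - 3) = (Q + r) + (-3 + r**2 - 5*Q) = -3 + r + r**2 - 4*Q)
l + v(-1, -5)*(-10) = 18 + (-3 - 5 + (-5)**2 - 4*(-1))*(-10) = 18 + (-3 - 5 + 25 + 4)*(-10) = 18 + 21*(-10) = 18 - 210 = -192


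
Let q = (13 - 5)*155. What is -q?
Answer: -1240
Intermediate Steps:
q = 1240 (q = 8*155 = 1240)
-q = -1*1240 = -1240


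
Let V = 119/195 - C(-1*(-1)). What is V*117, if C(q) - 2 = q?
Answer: -1398/5 ≈ -279.60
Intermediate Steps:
C(q) = 2 + q
V = -466/195 (V = 119/195 - (2 - 1*(-1)) = 119*(1/195) - (2 + 1) = 119/195 - 1*3 = 119/195 - 3 = -466/195 ≈ -2.3897)
V*117 = -466/195*117 = -1398/5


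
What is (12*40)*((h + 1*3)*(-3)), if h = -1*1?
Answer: -2880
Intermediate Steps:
h = -1
(12*40)*((h + 1*3)*(-3)) = (12*40)*((-1 + 1*3)*(-3)) = 480*((-1 + 3)*(-3)) = 480*(2*(-3)) = 480*(-6) = -2880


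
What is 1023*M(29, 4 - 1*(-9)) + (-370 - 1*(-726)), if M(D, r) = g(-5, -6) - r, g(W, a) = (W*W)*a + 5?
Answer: -161278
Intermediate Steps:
g(W, a) = 5 + a*W**2 (g(W, a) = W**2*a + 5 = a*W**2 + 5 = 5 + a*W**2)
M(D, r) = -145 - r (M(D, r) = (5 - 6*(-5)**2) - r = (5 - 6*25) - r = (5 - 150) - r = -145 - r)
1023*M(29, 4 - 1*(-9)) + (-370 - 1*(-726)) = 1023*(-145 - (4 - 1*(-9))) + (-370 - 1*(-726)) = 1023*(-145 - (4 + 9)) + (-370 + 726) = 1023*(-145 - 1*13) + 356 = 1023*(-145 - 13) + 356 = 1023*(-158) + 356 = -161634 + 356 = -161278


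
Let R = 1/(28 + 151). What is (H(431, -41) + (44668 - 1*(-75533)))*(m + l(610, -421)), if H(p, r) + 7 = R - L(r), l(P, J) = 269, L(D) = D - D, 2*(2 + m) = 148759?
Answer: 3211998138011/358 ≈ 8.9721e+9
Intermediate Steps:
m = 148755/2 (m = -2 + (1/2)*148759 = -2 + 148759/2 = 148755/2 ≈ 74378.)
L(D) = 0
R = 1/179 ≈ 0.0055866
H(p, r) = -1252/179 (H(p, r) = -7 + (1/179 - 1*0) = -7 + (1/179 + 0) = -7 + 1/179 = -1252/179)
(H(431, -41) + (44668 - 1*(-75533)))*(m + l(610, -421)) = (-1252/179 + (44668 - 1*(-75533)))*(148755/2 + 269) = (-1252/179 + (44668 + 75533))*(149293/2) = (-1252/179 + 120201)*(149293/2) = (21514727/179)*(149293/2) = 3211998138011/358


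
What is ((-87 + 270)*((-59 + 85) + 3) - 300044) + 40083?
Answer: -254654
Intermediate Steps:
((-87 + 270)*((-59 + 85) + 3) - 300044) + 40083 = (183*(26 + 3) - 300044) + 40083 = (183*29 - 300044) + 40083 = (5307 - 300044) + 40083 = -294737 + 40083 = -254654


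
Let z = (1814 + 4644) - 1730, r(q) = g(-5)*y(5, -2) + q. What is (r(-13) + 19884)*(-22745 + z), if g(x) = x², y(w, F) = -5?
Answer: -355763682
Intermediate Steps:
r(q) = -125 + q (r(q) = (-5)²*(-5) + q = 25*(-5) + q = -125 + q)
z = 4728 (z = 6458 - 1730 = 4728)
(r(-13) + 19884)*(-22745 + z) = ((-125 - 13) + 19884)*(-22745 + 4728) = (-138 + 19884)*(-18017) = 19746*(-18017) = -355763682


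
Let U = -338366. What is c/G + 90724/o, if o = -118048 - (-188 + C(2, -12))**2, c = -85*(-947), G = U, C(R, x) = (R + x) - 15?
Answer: -43852168399/55294756622 ≈ -0.79306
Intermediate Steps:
C(R, x) = -15 + R + x
G = -338366
c = 80495
o = -163417 (o = -118048 - (-188 + (-15 + 2 - 12))**2 = -118048 - (-188 - 25)**2 = -118048 - 1*(-213)**2 = -118048 - 1*45369 = -118048 - 45369 = -163417)
c/G + 90724/o = 80495/(-338366) + 90724/(-163417) = 80495*(-1/338366) + 90724*(-1/163417) = -80495/338366 - 90724/163417 = -43852168399/55294756622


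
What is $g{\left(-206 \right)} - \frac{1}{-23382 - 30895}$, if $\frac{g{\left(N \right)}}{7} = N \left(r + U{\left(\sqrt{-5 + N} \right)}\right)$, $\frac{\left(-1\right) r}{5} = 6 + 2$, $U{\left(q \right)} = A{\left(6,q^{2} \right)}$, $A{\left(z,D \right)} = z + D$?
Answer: $\frac{19175521331}{54277} \approx 3.5329 \cdot 10^{5}$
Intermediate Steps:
$A{\left(z,D \right)} = D + z$
$U{\left(q \right)} = 6 + q^{2}$ ($U{\left(q \right)} = q^{2} + 6 = 6 + q^{2}$)
$r = -40$ ($r = - 5 \left(6 + 2\right) = \left(-5\right) 8 = -40$)
$g{\left(N \right)} = 7 N \left(-39 + N\right)$ ($g{\left(N \right)} = 7 N \left(-40 + \left(6 + \left(\sqrt{-5 + N}\right)^{2}\right)\right) = 7 N \left(-40 + \left(6 + \left(-5 + N\right)\right)\right) = 7 N \left(-40 + \left(1 + N\right)\right) = 7 N \left(-39 + N\right)$)
$g{\left(-206 \right)} - \frac{1}{-23382 - 30895} = 7 \left(-206\right) \left(-39 - 206\right) - \frac{1}{-23382 - 30895} = 7 \left(-206\right) \left(-245\right) - \frac{1}{-54277} = 353290 - - \frac{1}{54277} = 353290 + \frac{1}{54277} = \frac{19175521331}{54277}$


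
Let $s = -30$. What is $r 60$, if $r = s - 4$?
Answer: $-2040$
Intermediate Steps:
$r = -34$ ($r = -30 - 4 = -34$)
$r 60 = \left(-34\right) 60 = -2040$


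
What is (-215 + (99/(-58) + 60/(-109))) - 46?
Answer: -1664313/6322 ≈ -263.26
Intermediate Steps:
(-215 + (99/(-58) + 60/(-109))) - 46 = (-215 + (99*(-1/58) + 60*(-1/109))) - 46 = (-215 + (-99/58 - 60/109)) - 46 = (-215 - 14271/6322) - 46 = -1373501/6322 - 46 = -1664313/6322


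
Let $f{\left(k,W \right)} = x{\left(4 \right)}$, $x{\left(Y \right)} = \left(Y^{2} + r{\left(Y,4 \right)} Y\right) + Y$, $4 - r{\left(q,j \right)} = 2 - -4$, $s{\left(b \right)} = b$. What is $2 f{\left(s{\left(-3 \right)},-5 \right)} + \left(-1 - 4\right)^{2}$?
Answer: $49$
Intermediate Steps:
$r{\left(q,j \right)} = -2$ ($r{\left(q,j \right)} = 4 - \left(2 - -4\right) = 4 - \left(2 + 4\right) = 4 - 6 = -2$)
$x{\left(Y \right)} = Y^{2} - Y$ ($x{\left(Y \right)} = \left(Y^{2} - 2 Y\right) + Y = Y^{2} - Y$)
$f{\left(k,W \right)} = 12$ ($f{\left(k,W \right)} = 4 \left(-1 + 4\right) = 4 \cdot 3 = 12$)
$2 f{\left(s{\left(-3 \right)},-5 \right)} + \left(-1 - 4\right)^{2} = 2 \cdot 12 + \left(-1 - 4\right)^{2} = 24 + \left(-5\right)^{2} = 24 + 25 = 49$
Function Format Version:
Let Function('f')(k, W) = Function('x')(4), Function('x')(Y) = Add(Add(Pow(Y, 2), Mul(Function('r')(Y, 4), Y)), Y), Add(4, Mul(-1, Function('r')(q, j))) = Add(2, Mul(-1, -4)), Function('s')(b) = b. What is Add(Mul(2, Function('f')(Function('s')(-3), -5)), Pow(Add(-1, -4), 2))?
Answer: 49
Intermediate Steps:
Function('r')(q, j) = -2 (Function('r')(q, j) = Add(4, Mul(-1, Add(2, Mul(-1, -4)))) = Add(4, Mul(-1, Add(2, 4))) = Add(4, Mul(-1, 6)) = Add(4, -6) = -2)
Function('x')(Y) = Add(Pow(Y, 2), Mul(-1, Y)) (Function('x')(Y) = Add(Add(Pow(Y, 2), Mul(-2, Y)), Y) = Add(Pow(Y, 2), Mul(-1, Y)))
Function('f')(k, W) = 12 (Function('f')(k, W) = Mul(4, Add(-1, 4)) = Mul(4, 3) = 12)
Add(Mul(2, Function('f')(Function('s')(-3), -5)), Pow(Add(-1, -4), 2)) = Add(Mul(2, 12), Pow(Add(-1, -4), 2)) = Add(24, Pow(-5, 2)) = Add(24, 25) = 49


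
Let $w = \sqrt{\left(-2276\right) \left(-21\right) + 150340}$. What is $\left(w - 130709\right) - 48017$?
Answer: $-178726 + 2 \sqrt{49534} \approx -1.7828 \cdot 10^{5}$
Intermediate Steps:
$w = 2 \sqrt{49534}$ ($w = \sqrt{47796 + 150340} = \sqrt{198136} = 2 \sqrt{49534} \approx 445.12$)
$\left(w - 130709\right) - 48017 = \left(2 \sqrt{49534} - 130709\right) - 48017 = \left(-130709 + 2 \sqrt{49534}\right) - 48017 = -178726 + 2 \sqrt{49534}$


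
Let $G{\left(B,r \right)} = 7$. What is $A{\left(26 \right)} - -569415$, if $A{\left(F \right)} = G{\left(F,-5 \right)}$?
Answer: $569422$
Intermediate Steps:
$A{\left(F \right)} = 7$
$A{\left(26 \right)} - -569415 = 7 - -569415 = 7 + 569415 = 569422$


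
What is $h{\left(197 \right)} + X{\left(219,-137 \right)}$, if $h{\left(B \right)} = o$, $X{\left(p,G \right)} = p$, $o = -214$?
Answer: $5$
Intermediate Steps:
$h{\left(B \right)} = -214$
$h{\left(197 \right)} + X{\left(219,-137 \right)} = -214 + 219 = 5$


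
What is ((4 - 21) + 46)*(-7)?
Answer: -203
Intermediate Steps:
((4 - 21) + 46)*(-7) = (-17 + 46)*(-7) = 29*(-7) = -203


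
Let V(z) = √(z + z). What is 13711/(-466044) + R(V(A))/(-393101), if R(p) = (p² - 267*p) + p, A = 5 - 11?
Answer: -5384215283/183202362444 + 532*I*√3/393101 ≈ -0.029389 + 0.0023441*I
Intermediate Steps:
A = -6
V(z) = √2*√z (V(z) = √(2*z) = √2*√z)
R(p) = p² - 266*p
13711/(-466044) + R(V(A))/(-393101) = 13711/(-466044) + ((√2*√(-6))*(-266 + √2*√(-6)))/(-393101) = 13711*(-1/466044) + ((√2*(I*√6))*(-266 + √2*(I*√6)))*(-1/393101) = -13711/466044 + ((2*I*√3)*(-266 + 2*I*√3))*(-1/393101) = -13711/466044 + (2*I*√3*(-266 + 2*I*√3))*(-1/393101) = -13711/466044 - 2*I*√3*(-266 + 2*I*√3)/393101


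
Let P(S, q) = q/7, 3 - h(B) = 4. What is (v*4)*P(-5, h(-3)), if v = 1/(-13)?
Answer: 4/91 ≈ 0.043956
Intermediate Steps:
v = -1/13 ≈ -0.076923
h(B) = -1 (h(B) = 3 - 1*4 = 3 - 4 = -1)
P(S, q) = q/7 (P(S, q) = q*(⅐) = q/7)
(v*4)*P(-5, h(-3)) = (-1/13*4)*((⅐)*(-1)) = -4/13*(-⅐) = 4/91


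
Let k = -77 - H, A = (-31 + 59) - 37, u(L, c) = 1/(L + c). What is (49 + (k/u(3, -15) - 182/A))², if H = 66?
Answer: 258148489/81 ≈ 3.1870e+6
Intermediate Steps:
A = -9 (A = 28 - 37 = -9)
k = -143 (k = -77 - 1*66 = -77 - 66 = -143)
(49 + (k/u(3, -15) - 182/A))² = (49 + (-143/(1/(3 - 15)) - 182/(-9)))² = (49 + (-143/(1/(-12)) - 182*(-⅑)))² = (49 + (-143/(-1/12) + 182/9))² = (49 + (-143*(-12) + 182/9))² = (49 + (1716 + 182/9))² = (49 + 15626/9)² = (16067/9)² = 258148489/81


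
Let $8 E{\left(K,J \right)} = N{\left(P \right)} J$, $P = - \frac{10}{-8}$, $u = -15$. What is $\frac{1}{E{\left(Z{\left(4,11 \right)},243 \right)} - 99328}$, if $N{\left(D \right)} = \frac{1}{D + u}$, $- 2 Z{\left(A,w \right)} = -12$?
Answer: $- \frac{110}{10926323} \approx -1.0067 \cdot 10^{-5}$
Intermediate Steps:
$Z{\left(A,w \right)} = 6$ ($Z{\left(A,w \right)} = \left(- \frac{1}{2}\right) \left(-12\right) = 6$)
$P = \frac{5}{4}$ ($P = \left(-10\right) \left(- \frac{1}{8}\right) = \frac{5}{4} \approx 1.25$)
$N{\left(D \right)} = \frac{1}{-15 + D}$ ($N{\left(D \right)} = \frac{1}{D - 15} = \frac{1}{-15 + D}$)
$E{\left(K,J \right)} = - \frac{J}{110}$ ($E{\left(K,J \right)} = \frac{\frac{1}{-15 + \frac{5}{4}} J}{8} = \frac{\frac{1}{- \frac{55}{4}} J}{8} = \frac{\left(- \frac{4}{55}\right) J}{8} = - \frac{J}{110}$)
$\frac{1}{E{\left(Z{\left(4,11 \right)},243 \right)} - 99328} = \frac{1}{\left(- \frac{1}{110}\right) 243 - 99328} = \frac{1}{- \frac{243}{110} - 99328} = \frac{1}{- \frac{10926323}{110}} = - \frac{110}{10926323}$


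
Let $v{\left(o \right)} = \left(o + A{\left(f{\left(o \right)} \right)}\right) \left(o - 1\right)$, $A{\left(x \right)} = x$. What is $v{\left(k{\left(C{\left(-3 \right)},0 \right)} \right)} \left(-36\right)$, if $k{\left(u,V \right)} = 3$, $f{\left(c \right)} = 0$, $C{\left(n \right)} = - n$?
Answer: $-216$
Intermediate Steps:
$v{\left(o \right)} = o \left(-1 + o\right)$ ($v{\left(o \right)} = \left(o + 0\right) \left(o - 1\right) = o \left(-1 + o\right)$)
$v{\left(k{\left(C{\left(-3 \right)},0 \right)} \right)} \left(-36\right) = 3 \left(-1 + 3\right) \left(-36\right) = 3 \cdot 2 \left(-36\right) = 6 \left(-36\right) = -216$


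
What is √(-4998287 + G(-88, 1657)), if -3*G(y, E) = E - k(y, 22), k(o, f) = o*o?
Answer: I*√4996258 ≈ 2235.2*I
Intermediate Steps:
k(o, f) = o²
G(y, E) = -E/3 + y²/3 (G(y, E) = -(E - y²)/3 = -E/3 + y²/3)
√(-4998287 + G(-88, 1657)) = √(-4998287 + (-⅓*1657 + (⅓)*(-88)²)) = √(-4998287 + (-1657/3 + (⅓)*7744)) = √(-4998287 + (-1657/3 + 7744/3)) = √(-4998287 + 2029) = √(-4996258) = I*√4996258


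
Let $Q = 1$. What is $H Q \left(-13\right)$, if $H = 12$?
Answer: $-156$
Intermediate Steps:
$H Q \left(-13\right) = 12 \cdot 1 \left(-13\right) = 12 \left(-13\right) = -156$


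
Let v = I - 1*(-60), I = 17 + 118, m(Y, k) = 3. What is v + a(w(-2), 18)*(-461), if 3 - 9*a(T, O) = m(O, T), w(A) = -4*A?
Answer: 195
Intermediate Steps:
a(T, O) = 0 (a(T, O) = 1/3 - 1/9*3 = 1/3 - 1/3 = 0)
I = 135
v = 195 (v = 135 - 1*(-60) = 135 + 60 = 195)
v + a(w(-2), 18)*(-461) = 195 + 0*(-461) = 195 + 0 = 195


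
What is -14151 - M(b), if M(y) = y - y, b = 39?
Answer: -14151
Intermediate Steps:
M(y) = 0
-14151 - M(b) = -14151 - 1*0 = -14151 + 0 = -14151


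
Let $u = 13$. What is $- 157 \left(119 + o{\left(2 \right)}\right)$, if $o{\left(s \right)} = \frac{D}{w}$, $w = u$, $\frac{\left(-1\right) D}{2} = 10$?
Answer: $- \frac{239739}{13} \approx -18441.0$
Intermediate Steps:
$D = -20$ ($D = \left(-2\right) 10 = -20$)
$w = 13$
$o{\left(s \right)} = - \frac{20}{13}$
$- 157 \left(119 + o{\left(2 \right)}\right) = - 157 \left(119 - \frac{20}{13}\right) = \left(-157\right) \frac{1527}{13} = - \frac{239739}{13}$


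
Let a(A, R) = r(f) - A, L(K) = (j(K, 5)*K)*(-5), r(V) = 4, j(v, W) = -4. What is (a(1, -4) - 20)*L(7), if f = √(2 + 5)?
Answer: -2380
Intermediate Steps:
f = √7 ≈ 2.6458
L(K) = 20*K (L(K) = -4*K*(-5) = 20*K)
a(A, R) = 4 - A
(a(1, -4) - 20)*L(7) = ((4 - 1*1) - 20)*(20*7) = ((4 - 1) - 20)*140 = (3 - 20)*140 = -17*140 = -2380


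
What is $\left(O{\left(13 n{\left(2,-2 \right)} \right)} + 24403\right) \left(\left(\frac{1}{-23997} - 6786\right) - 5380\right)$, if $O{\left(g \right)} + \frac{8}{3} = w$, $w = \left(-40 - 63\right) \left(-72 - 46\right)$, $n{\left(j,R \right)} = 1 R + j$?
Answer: $- \frac{32015839021489}{71991} \approx -4.4472 \cdot 10^{8}$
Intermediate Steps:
$n{\left(j,R \right)} = R + j$
$w = 12154$ ($w = \left(-103\right) \left(-118\right) = 12154$)
$O{\left(g \right)} = \frac{36454}{3}$ ($O{\left(g \right)} = - \frac{8}{3} + 12154 = \frac{36454}{3}$)
$\left(O{\left(13 n{\left(2,-2 \right)} \right)} + 24403\right) \left(\left(\frac{1}{-23997} - 6786\right) - 5380\right) = \left(\frac{36454}{3} + 24403\right) \left(\left(\frac{1}{-23997} - 6786\right) - 5380\right) = \frac{109663 \left(\left(- \frac{1}{23997} - 6786\right) - 5380\right)}{3} = \frac{109663 \left(- \frac{162843643}{23997} - 5380\right)}{3} = \frac{109663}{3} \left(- \frac{291947503}{23997}\right) = - \frac{32015839021489}{71991}$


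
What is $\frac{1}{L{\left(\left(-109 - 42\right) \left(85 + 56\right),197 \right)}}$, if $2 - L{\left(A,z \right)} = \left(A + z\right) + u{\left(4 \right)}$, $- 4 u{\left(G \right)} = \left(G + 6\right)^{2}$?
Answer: $\frac{1}{21121} \approx 4.7346 \cdot 10^{-5}$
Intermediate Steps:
$u{\left(G \right)} = - \frac{\left(6 + G\right)^{2}}{4}$ ($u{\left(G \right)} = - \frac{\left(G + 6\right)^{2}}{4} = - \frac{\left(6 + G\right)^{2}}{4}$)
$L{\left(A,z \right)} = 27 - A - z$ ($L{\left(A,z \right)} = 2 - \left(\left(A + z\right) - \frac{\left(6 + 4\right)^{2}}{4}\right) = 2 - \left(\left(A + z\right) - \frac{10^{2}}{4}\right) = 2 - \left(\left(A + z\right) - 25\right) = 2 - \left(-25 + A + z\right) = 27 - A - z$)
$\frac{1}{L{\left(\left(-109 - 42\right) \left(85 + 56\right),197 \right)}} = \frac{1}{27 - \left(-109 - 42\right) \left(85 + 56\right) - 197} = \frac{1}{27 - \left(-151\right) 141 - 197} = \frac{1}{27 - -21291 - 197} = \frac{1}{27 + 21291 - 197} = \frac{1}{21121}$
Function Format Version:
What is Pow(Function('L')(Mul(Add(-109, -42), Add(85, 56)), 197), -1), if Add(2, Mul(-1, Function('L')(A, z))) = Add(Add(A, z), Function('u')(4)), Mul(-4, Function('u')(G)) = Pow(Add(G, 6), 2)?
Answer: Rational(1, 21121) ≈ 4.7346e-5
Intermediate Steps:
Function('u')(G) = Mul(Rational(-1, 4), Pow(Add(6, G), 2)) (Function('u')(G) = Mul(Rational(-1, 4), Pow(Add(G, 6), 2)) = Mul(Rational(-1, 4), Pow(Add(6, G), 2)))
Function('L')(A, z) = Add(27, Mul(-1, A), Mul(-1, z)) (Function('L')(A, z) = Add(2, Mul(-1, Add(Add(A, z), Mul(Rational(-1, 4), Pow(Add(6, 4), 2))))) = Add(2, Mul(-1, Add(Add(A, z), Mul(Rational(-1, 4), Pow(10, 2))))) = Add(2, Mul(-1, Add(Add(A, z), Mul(Rational(-1, 4), 100)))) = Add(2, Mul(-1, Add(Add(A, z), -25))) = Add(2, Mul(-1, Add(-25, A, z))) = Add(2, Add(25, Mul(-1, A), Mul(-1, z))) = Add(27, Mul(-1, A), Mul(-1, z)))
Pow(Function('L')(Mul(Add(-109, -42), Add(85, 56)), 197), -1) = Pow(Add(27, Mul(-1, Mul(Add(-109, -42), Add(85, 56))), Mul(-1, 197)), -1) = Pow(Add(27, Mul(-1, Mul(-151, 141)), -197), -1) = Pow(Add(27, Mul(-1, -21291), -197), -1) = Pow(Add(27, 21291, -197), -1) = Pow(21121, -1) = Rational(1, 21121)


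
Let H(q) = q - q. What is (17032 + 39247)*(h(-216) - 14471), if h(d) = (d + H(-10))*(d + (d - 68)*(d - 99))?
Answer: -1085688037825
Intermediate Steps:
H(q) = 0
h(d) = d*(d + (-99 + d)*(-68 + d)) (h(d) = (d + 0)*(d + (d - 68)*(d - 99)) = d*(d + (-68 + d)*(-99 + d)) = d*(d + (-99 + d)*(-68 + d)))
(17032 + 39247)*(h(-216) - 14471) = (17032 + 39247)*(-216*(6732 + (-216)² - 166*(-216)) - 14471) = 56279*(-216*(6732 + 46656 + 35856) - 14471) = 56279*(-216*89244 - 14471) = 56279*(-19276704 - 14471) = 56279*(-19291175) = -1085688037825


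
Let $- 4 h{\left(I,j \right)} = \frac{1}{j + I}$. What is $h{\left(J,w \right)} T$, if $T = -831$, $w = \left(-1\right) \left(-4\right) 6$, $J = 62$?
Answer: $\frac{831}{344} \approx 2.4157$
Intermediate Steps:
$w = 24$ ($w = 4 \cdot 6 = 24$)
$h{\left(I,j \right)} = - \frac{1}{4 \left(I + j\right)}$ ($h{\left(I,j \right)} = - \frac{1}{4 \left(j + I\right)} = - \frac{1}{4 \left(I + j\right)}$)
$h{\left(J,w \right)} T = - \frac{1}{4 \cdot 62 + 4 \cdot 24} \left(-831\right) = - \frac{1}{248 + 96} \left(-831\right) = - \frac{1}{344} \left(-831\right) = \left(-1\right) \frac{1}{344} \left(-831\right) = \left(- \frac{1}{344}\right) \left(-831\right) = \frac{831}{344}$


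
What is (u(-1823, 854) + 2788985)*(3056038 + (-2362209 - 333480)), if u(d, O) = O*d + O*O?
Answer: 706809789191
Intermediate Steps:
u(d, O) = O**2 + O*d (u(d, O) = O*d + O**2 = O**2 + O*d)
(u(-1823, 854) + 2788985)*(3056038 + (-2362209 - 333480)) = (854*(854 - 1823) + 2788985)*(3056038 + (-2362209 - 333480)) = (854*(-969) + 2788985)*(3056038 - 2695689) = (-827526 + 2788985)*360349 = 1961459*360349 = 706809789191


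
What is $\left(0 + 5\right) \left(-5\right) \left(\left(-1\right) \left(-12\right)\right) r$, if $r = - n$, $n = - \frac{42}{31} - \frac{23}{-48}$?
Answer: $- \frac{32575}{124} \approx -262.7$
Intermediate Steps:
$n = - \frac{1303}{1488}$ ($n = \left(-42\right) \frac{1}{31} - - \frac{23}{48} = - \frac{42}{31} + \frac{23}{48} = - \frac{1303}{1488} \approx -0.87567$)
$r = \frac{1303}{1488}$ ($r = \left(-1\right) \left(- \frac{1303}{1488}\right) = \frac{1303}{1488} \approx 0.87567$)
$\left(0 + 5\right) \left(-5\right) \left(\left(-1\right) \left(-12\right)\right) r = \left(0 + 5\right) \left(-5\right) \left(\left(-1\right) \left(-12\right)\right) \frac{1303}{1488} = 5 \left(-5\right) 12 \cdot \frac{1303}{1488} = \left(-25\right) 12 \cdot \frac{1303}{1488} = \left(-300\right) \frac{1303}{1488} = - \frac{32575}{124}$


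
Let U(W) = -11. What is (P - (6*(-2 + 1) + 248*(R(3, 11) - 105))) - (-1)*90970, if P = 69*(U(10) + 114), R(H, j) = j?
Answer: 121395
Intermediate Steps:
P = 7107 (P = 69*(-11 + 114) = 69*103 = 7107)
(P - (6*(-2 + 1) + 248*(R(3, 11) - 105))) - (-1)*90970 = (7107 - (6*(-2 + 1) + 248*(11 - 105))) - (-1)*90970 = (7107 - (6*(-1) + 248*(-94))) - 1*(-90970) = (7107 - (-6 - 23312)) + 90970 = (7107 - 1*(-23318)) + 90970 = (7107 + 23318) + 90970 = 30425 + 90970 = 121395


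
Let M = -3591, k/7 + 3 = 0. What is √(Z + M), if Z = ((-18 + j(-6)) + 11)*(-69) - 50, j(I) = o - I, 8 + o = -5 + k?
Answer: I*√1226 ≈ 35.014*I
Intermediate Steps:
k = -21 (k = -21 + 7*0 = -21 + 0 = -21)
o = -34 (o = -8 + (-5 - 21) = -8 - 26 = -34)
j(I) = -34 - I
Z = 2365 (Z = ((-18 + (-34 - 1*(-6))) + 11)*(-69) - 50 = ((-18 + (-34 + 6)) + 11)*(-69) - 50 = ((-18 - 28) + 11)*(-69) - 50 = (-46 + 11)*(-69) - 50 = -35*(-69) - 50 = 2415 - 50 = 2365)
√(Z + M) = √(2365 - 3591) = √(-1226) = I*√1226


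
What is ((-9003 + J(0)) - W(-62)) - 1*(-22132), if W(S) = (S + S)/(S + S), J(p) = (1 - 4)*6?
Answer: 13110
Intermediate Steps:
J(p) = -18 (J(p) = -3*6 = -18)
W(S) = 1 (W(S) = (2*S)/((2*S)) = (2*S)*(1/(2*S)) = 1)
((-9003 + J(0)) - W(-62)) - 1*(-22132) = ((-9003 - 18) - 1*1) - 1*(-22132) = (-9021 - 1) + 22132 = -9022 + 22132 = 13110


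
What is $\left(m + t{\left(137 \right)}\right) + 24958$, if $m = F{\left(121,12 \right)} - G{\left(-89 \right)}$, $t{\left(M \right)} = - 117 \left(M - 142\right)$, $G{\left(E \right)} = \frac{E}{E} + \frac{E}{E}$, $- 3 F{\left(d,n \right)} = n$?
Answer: $25537$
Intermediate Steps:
$F{\left(d,n \right)} = - \frac{n}{3}$
$G{\left(E \right)} = 2$ ($G{\left(E \right)} = 1 + 1 = 2$)
$t{\left(M \right)} = 16614 - 117 M$ ($t{\left(M \right)} = - 117 \left(-142 + M\right) = 16614 - 117 M$)
$m = -6$ ($m = \left(- \frac{1}{3}\right) 12 - 2 = -4 - 2 = -6$)
$\left(m + t{\left(137 \right)}\right) + 24958 = \left(-6 + \left(16614 - 16029\right)\right) + 24958 = \left(-6 + 585\right) + 24958 = 579 + 24958 = 25537$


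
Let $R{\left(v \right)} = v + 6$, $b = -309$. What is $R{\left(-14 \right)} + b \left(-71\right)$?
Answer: $21931$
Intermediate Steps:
$R{\left(v \right)} = 6 + v$
$R{\left(-14 \right)} + b \left(-71\right) = \left(6 - 14\right) - -21939 = -8 + 21939 = 21931$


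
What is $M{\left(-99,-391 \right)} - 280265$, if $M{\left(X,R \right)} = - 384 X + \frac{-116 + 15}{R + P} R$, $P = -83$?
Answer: $- \frac{114865517}{474} \approx -2.4233 \cdot 10^{5}$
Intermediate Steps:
$M{\left(X,R \right)} = - 384 X - \frac{101 R}{-83 + R}$ ($M{\left(X,R \right)} = - 384 X + \frac{-116 + 15}{R - 83} R = - 384 X + - \frac{101}{-83 + R} R = - 384 X - \frac{101 R}{-83 + R}$)
$M{\left(-99,-391 \right)} - 280265 = \frac{\left(-101\right) \left(-391\right) + 31872 \left(-99\right) - \left(-150144\right) \left(-99\right)}{-83 - 391} - 280265 = \frac{39491 - 3155328 - 14864256}{-474} - 280265 = \left(- \frac{1}{474}\right) \left(-17980093\right) - 280265 = \frac{17980093}{474} - 280265 = - \frac{114865517}{474}$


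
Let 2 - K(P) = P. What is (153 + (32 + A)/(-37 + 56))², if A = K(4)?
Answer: 8625969/361 ≈ 23895.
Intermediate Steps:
K(P) = 2 - P
A = -2 (A = 2 - 1*4 = 2 - 4 = -2)
(153 + (32 + A)/(-37 + 56))² = (153 + (32 - 2)/(-37 + 56))² = (153 + 30/19)² = (2937/19)² = 8625969/361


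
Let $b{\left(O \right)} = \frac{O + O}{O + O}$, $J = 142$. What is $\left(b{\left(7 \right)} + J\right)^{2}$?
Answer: $20449$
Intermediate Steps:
$b{\left(O \right)} = 1$ ($b{\left(O \right)} = \frac{2 O}{2 O} = 2 O \frac{1}{2 O} = 1$)
$\left(b{\left(7 \right)} + J\right)^{2} = \left(1 + 142\right)^{2} = 143^{2} = 20449$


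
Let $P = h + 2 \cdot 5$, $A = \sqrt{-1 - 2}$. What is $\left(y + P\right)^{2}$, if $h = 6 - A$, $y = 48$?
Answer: $\left(64 - i \sqrt{3}\right)^{2} \approx 4093.0 - 221.7 i$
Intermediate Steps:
$A = i \sqrt{3}$ ($A = \sqrt{-3} = i \sqrt{3} \approx 1.732 i$)
$h = 6 - i \sqrt{3} \approx 6.0 - 1.732 i$
$P = 16 - i \sqrt{3}$ ($P = \left(6 - i \sqrt{3}\right) + 2 \cdot 5 = \left(6 - i \sqrt{3}\right) + 10 = 16 - i \sqrt{3} \approx 16.0 - 1.732 i$)
$\left(y + P\right)^{2} = \left(48 + \left(16 - i \sqrt{3}\right)\right)^{2} = \left(64 - i \sqrt{3}\right)^{2}$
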